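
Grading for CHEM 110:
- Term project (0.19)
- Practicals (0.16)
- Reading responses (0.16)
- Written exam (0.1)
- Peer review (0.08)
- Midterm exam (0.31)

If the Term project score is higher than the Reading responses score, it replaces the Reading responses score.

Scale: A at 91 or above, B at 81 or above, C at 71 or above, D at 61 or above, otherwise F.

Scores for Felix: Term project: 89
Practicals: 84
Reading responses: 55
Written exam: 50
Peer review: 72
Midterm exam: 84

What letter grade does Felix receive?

Term project (89) > Reading responses (55), so Reading responses counts as 89.
Weighted total:
  Term project 89 × 0.19 = 16.91
  Practicals 84 × 0.16 = 13.44
  Reading responses 89 × 0.16 = 14.24
  Written exam 50 × 0.1 = 5
  Peer review 72 × 0.08 = 5.76
  Midterm exam 84 × 0.31 = 26.04
Sum = 81.39
81.39 is ≥ 81 and < 91 → B

B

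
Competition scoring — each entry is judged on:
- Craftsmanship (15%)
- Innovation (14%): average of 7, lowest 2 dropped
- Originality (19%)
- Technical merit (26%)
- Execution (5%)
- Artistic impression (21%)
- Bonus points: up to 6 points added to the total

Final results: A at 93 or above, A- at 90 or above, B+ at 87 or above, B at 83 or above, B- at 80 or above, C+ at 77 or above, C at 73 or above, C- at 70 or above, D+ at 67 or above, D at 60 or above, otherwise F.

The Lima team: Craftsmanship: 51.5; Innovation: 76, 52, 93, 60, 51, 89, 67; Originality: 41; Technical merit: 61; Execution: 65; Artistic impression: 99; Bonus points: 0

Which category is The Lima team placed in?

Innovation: drop 51, 52 → average of remaining 5 = 385/5 = 77
Weighted total:
  Craftsmanship 51.5 × 0.15 = 7.725
  Innovation 77 × 0.14 = 10.78
  Originality 41 × 0.19 = 7.79
  Technical merit 61 × 0.26 = 15.86
  Execution 65 × 0.05 = 3.25
  Artistic impression 99 × 0.21 = 20.79
Sum = 66.195
Bonus points: 66.195 + 0 = 66.195
66.195 is ≥ 60 and < 67 → D

D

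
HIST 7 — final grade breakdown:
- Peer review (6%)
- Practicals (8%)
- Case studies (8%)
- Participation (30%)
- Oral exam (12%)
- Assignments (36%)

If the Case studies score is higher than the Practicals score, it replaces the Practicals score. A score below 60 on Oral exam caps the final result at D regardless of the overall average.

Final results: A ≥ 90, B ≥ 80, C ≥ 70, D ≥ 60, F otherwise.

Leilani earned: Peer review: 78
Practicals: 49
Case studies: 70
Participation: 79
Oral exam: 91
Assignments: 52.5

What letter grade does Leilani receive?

Case studies (70) > Practicals (49), so Practicals counts as 70.
Oral exam score 91 ≥ 60: minimum met.
Weighted total:
  Peer review 78 × 0.06 = 4.68
  Practicals 70 × 0.08 = 5.6
  Case studies 70 × 0.08 = 5.6
  Participation 79 × 0.3 = 23.7
  Oral exam 91 × 0.12 = 10.92
  Assignments 52.5 × 0.36 = 18.9
Sum = 69.4
69.4 is ≥ 60 and < 70 → D

D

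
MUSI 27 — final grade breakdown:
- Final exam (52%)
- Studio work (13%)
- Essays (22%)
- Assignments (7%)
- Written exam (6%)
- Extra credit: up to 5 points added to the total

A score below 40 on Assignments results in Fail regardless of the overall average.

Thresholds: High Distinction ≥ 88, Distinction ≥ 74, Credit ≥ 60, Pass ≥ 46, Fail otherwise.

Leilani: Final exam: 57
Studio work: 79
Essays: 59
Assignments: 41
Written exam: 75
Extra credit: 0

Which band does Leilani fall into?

Credit

Assignments score 41 ≥ 40: minimum met.
Weighted total:
  Final exam 57 × 0.52 = 29.64
  Studio work 79 × 0.13 = 10.27
  Essays 59 × 0.22 = 12.98
  Assignments 41 × 0.07 = 2.87
  Written exam 75 × 0.06 = 4.5
Sum = 60.26
Extra credit: 60.26 + 0 = 60.26
60.26 is ≥ 60 and < 74 → Credit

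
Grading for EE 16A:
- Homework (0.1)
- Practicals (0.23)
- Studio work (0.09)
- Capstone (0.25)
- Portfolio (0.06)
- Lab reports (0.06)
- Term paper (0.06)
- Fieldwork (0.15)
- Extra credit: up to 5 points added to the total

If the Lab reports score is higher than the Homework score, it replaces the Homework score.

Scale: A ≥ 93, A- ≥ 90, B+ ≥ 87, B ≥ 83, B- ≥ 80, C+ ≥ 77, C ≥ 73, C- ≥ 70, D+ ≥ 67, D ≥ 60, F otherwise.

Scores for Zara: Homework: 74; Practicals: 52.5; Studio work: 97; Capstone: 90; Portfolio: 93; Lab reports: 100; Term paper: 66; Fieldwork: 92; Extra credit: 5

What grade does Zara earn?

B+

Lab reports (100) > Homework (74), so Homework counts as 100.
Weighted total:
  Homework 100 × 0.1 = 10
  Practicals 52.5 × 0.23 = 12.075
  Studio work 97 × 0.09 = 8.73
  Capstone 90 × 0.25 = 22.5
  Portfolio 93 × 0.06 = 5.58
  Lab reports 100 × 0.06 = 6
  Term paper 66 × 0.06 = 3.96
  Fieldwork 92 × 0.15 = 13.8
Sum = 82.645
Extra credit: 82.645 + 5 = 87.645
87.645 is ≥ 87 and < 90 → B+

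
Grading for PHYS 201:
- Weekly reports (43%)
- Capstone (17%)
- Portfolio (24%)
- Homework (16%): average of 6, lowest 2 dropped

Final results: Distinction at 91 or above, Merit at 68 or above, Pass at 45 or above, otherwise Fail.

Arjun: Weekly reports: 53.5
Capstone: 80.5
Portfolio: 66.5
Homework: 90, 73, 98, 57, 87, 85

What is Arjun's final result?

Homework: drop 57, 73 → average of remaining 4 = 360/4 = 90
Weighted total:
  Weekly reports 53.5 × 0.43 = 23.005
  Capstone 80.5 × 0.17 = 13.685
  Portfolio 66.5 × 0.24 = 15.96
  Homework 90 × 0.16 = 14.4
Sum = 67.05
67.05 is ≥ 45 and < 68 → Pass

Pass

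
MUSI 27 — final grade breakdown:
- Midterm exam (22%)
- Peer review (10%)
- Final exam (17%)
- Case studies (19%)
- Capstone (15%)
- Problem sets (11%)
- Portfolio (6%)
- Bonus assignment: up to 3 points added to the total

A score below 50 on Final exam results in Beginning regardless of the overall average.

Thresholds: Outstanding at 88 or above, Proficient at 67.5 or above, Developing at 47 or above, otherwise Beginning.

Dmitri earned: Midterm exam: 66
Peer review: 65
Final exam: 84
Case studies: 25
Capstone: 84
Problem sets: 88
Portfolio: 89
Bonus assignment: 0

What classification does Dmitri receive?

Final exam score 84 ≥ 50: minimum met.
Weighted total:
  Midterm exam 66 × 0.22 = 14.52
  Peer review 65 × 0.1 = 6.5
  Final exam 84 × 0.17 = 14.28
  Case studies 25 × 0.19 = 4.75
  Capstone 84 × 0.15 = 12.6
  Problem sets 88 × 0.11 = 9.68
  Portfolio 89 × 0.06 = 5.34
Sum = 67.67
Bonus assignment: 67.67 + 0 = 67.67
67.67 is ≥ 67.5 and < 88 → Proficient

Proficient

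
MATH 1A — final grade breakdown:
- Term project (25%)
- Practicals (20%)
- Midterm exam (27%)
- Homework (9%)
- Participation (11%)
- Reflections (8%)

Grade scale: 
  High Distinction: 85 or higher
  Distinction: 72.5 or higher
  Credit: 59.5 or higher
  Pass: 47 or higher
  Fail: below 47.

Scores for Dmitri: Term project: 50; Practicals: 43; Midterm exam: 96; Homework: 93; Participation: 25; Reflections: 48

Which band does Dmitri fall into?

Weighted total:
  Term project 50 × 0.25 = 12.5
  Practicals 43 × 0.2 = 8.6
  Midterm exam 96 × 0.27 = 25.92
  Homework 93 × 0.09 = 8.37
  Participation 25 × 0.11 = 2.75
  Reflections 48 × 0.08 = 3.84
Sum = 61.98
61.98 is ≥ 59.5 and < 72.5 → Credit

Credit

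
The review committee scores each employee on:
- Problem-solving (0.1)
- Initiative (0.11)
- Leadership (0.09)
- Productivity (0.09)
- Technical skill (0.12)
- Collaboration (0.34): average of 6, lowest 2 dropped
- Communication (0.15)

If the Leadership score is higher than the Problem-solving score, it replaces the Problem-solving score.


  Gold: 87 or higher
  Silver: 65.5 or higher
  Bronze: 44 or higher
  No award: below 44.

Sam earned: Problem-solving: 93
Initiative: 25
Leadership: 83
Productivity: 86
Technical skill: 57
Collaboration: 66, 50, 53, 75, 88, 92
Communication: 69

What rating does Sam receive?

Silver

Collaboration: drop 50, 53 → average of remaining 4 = 321/4 = 80.25
Leadership (83) ≤ Problem-solving (93), so Problem-solving stays at 93.
Weighted total:
  Problem-solving 93 × 0.1 = 9.3
  Initiative 25 × 0.11 = 2.75
  Leadership 83 × 0.09 = 7.47
  Productivity 86 × 0.09 = 7.74
  Technical skill 57 × 0.12 = 6.84
  Collaboration 80.25 × 0.34 = 27.285
  Communication 69 × 0.15 = 10.35
Sum = 71.735
71.735 is ≥ 65.5 and < 87 → Silver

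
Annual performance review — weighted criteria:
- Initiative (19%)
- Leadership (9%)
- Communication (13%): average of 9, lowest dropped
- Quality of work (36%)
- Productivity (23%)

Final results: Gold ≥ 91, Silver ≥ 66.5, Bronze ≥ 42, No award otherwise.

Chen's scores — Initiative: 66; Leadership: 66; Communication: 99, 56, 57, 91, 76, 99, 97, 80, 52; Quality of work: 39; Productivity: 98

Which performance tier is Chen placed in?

Bronze

Communication: drop 52 → average of remaining 8 = 655/8 = 81.875
Weighted total:
  Initiative 66 × 0.19 = 12.54
  Leadership 66 × 0.09 = 5.94
  Communication 81.875 × 0.13 = 10.64375
  Quality of work 39 × 0.36 = 14.04
  Productivity 98 × 0.23 = 22.54
Sum = 65.70375
65.70375 is ≥ 42 and < 66.5 → Bronze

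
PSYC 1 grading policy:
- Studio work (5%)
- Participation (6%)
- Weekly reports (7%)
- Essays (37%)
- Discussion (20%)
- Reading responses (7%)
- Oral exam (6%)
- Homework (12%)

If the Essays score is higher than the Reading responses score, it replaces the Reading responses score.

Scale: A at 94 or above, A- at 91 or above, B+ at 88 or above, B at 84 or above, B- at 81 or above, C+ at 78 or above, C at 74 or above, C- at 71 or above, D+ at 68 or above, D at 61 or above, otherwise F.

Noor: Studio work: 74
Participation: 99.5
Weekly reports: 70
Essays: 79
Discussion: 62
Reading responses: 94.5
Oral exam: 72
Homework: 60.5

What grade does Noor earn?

C

Essays (79) ≤ Reading responses (94.5), so Reading responses stays at 94.5.
Weighted total:
  Studio work 74 × 0.05 = 3.7
  Participation 99.5 × 0.06 = 5.97
  Weekly reports 70 × 0.07 = 4.9
  Essays 79 × 0.37 = 29.23
  Discussion 62 × 0.2 = 12.4
  Reading responses 94.5 × 0.07 = 6.615
  Oral exam 72 × 0.06 = 4.32
  Homework 60.5 × 0.12 = 7.26
Sum = 74.395
74.395 is ≥ 74 and < 78 → C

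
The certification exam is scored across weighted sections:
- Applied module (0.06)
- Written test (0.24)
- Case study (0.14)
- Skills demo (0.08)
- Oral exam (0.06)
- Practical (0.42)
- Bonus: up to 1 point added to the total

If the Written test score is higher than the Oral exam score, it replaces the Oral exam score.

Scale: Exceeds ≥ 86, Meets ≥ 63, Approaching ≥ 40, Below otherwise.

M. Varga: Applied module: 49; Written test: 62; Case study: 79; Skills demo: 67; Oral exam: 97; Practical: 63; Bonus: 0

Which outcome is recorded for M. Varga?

Meets

Written test (62) ≤ Oral exam (97), so Oral exam stays at 97.
Weighted total:
  Applied module 49 × 0.06 = 2.94
  Written test 62 × 0.24 = 14.88
  Case study 79 × 0.14 = 11.06
  Skills demo 67 × 0.08 = 5.36
  Oral exam 97 × 0.06 = 5.82
  Practical 63 × 0.42 = 26.46
Sum = 66.52
Bonus: 66.52 + 0 = 66.52
66.52 is ≥ 63 and < 86 → Meets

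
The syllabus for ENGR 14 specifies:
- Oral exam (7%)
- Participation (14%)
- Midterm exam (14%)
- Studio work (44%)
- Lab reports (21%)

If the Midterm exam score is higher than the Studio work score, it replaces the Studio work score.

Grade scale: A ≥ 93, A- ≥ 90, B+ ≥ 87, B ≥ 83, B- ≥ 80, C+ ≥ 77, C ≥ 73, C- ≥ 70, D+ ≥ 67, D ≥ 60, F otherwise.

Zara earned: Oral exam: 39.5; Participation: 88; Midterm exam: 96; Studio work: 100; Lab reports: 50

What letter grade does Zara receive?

B

Midterm exam (96) ≤ Studio work (100), so Studio work stays at 100.
Weighted total:
  Oral exam 39.5 × 0.07 = 2.765
  Participation 88 × 0.14 = 12.32
  Midterm exam 96 × 0.14 = 13.44
  Studio work 100 × 0.44 = 44
  Lab reports 50 × 0.21 = 10.5
Sum = 83.025
83.025 is ≥ 83 and < 87 → B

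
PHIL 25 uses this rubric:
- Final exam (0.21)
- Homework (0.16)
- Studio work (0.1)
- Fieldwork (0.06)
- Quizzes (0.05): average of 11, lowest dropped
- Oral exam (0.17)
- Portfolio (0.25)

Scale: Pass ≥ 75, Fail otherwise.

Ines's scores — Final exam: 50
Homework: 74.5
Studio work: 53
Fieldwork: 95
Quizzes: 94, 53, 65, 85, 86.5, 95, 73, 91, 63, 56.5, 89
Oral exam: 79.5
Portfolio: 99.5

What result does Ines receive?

Pass

Quizzes: drop 53 → average of remaining 10 = 798/10 = 79.8
Weighted total:
  Final exam 50 × 0.21 = 10.5
  Homework 74.5 × 0.16 = 11.92
  Studio work 53 × 0.1 = 5.3
  Fieldwork 95 × 0.06 = 5.7
  Quizzes 79.8 × 0.05 = 3.99
  Oral exam 79.5 × 0.17 = 13.515
  Portfolio 99.5 × 0.25 = 24.875
Sum = 75.8
75.8 ≥ 75 → Pass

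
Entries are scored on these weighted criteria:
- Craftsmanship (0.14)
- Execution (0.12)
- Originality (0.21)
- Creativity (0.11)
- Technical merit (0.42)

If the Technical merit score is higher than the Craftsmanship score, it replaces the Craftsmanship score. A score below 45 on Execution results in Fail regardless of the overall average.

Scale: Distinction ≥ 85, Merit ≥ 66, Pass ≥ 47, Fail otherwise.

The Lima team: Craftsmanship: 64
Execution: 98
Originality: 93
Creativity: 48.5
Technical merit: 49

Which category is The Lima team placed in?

Technical merit (49) ≤ Craftsmanship (64), so Craftsmanship stays at 64.
Execution score 98 ≥ 45: minimum met.
Weighted total:
  Craftsmanship 64 × 0.14 = 8.96
  Execution 98 × 0.12 = 11.76
  Originality 93 × 0.21 = 19.53
  Creativity 48.5 × 0.11 = 5.335
  Technical merit 49 × 0.42 = 20.58
Sum = 66.165
66.165 is ≥ 66 and < 85 → Merit

Merit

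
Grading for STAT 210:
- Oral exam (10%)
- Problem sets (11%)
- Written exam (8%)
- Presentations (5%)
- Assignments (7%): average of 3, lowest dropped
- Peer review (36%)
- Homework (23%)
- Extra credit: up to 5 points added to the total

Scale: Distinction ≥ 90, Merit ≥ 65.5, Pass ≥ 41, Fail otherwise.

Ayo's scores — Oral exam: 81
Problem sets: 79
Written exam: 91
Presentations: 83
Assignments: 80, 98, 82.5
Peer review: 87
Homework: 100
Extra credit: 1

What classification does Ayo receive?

Merit

Assignments: drop 80 → average of remaining 2 = 180.5/2 = 90.25
Weighted total:
  Oral exam 81 × 0.1 = 8.1
  Problem sets 79 × 0.11 = 8.69
  Written exam 91 × 0.08 = 7.28
  Presentations 83 × 0.05 = 4.15
  Assignments 90.25 × 0.07 = 6.3175
  Peer review 87 × 0.36 = 31.32
  Homework 100 × 0.23 = 23
Sum = 88.8575
Extra credit: 88.8575 + 1 = 89.8575
89.8575 is ≥ 65.5 and < 90 → Merit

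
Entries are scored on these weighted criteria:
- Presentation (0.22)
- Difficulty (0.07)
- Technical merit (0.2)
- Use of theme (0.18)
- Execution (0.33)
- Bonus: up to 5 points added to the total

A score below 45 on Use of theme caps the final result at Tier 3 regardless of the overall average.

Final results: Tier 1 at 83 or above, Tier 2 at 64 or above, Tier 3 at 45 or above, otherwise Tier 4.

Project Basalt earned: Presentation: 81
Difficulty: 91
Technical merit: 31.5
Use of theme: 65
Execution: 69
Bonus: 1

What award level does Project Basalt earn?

Use of theme score 65 ≥ 45: minimum met.
Weighted total:
  Presentation 81 × 0.22 = 17.82
  Difficulty 91 × 0.07 = 6.37
  Technical merit 31.5 × 0.2 = 6.3
  Use of theme 65 × 0.18 = 11.7
  Execution 69 × 0.33 = 22.77
Sum = 64.96
Bonus: 64.96 + 1 = 65.96
65.96 is ≥ 64 and < 83 → Tier 2

Tier 2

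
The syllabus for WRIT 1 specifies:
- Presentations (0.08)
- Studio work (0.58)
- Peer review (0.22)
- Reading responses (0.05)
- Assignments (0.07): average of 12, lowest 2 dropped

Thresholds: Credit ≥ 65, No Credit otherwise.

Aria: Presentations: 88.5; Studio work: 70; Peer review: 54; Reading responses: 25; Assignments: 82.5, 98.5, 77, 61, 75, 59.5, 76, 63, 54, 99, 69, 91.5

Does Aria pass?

Assignments: drop 54, 59.5 → average of remaining 10 = 792.5/10 = 79.25
Weighted total:
  Presentations 88.5 × 0.08 = 7.08
  Studio work 70 × 0.58 = 40.6
  Peer review 54 × 0.22 = 11.88
  Reading responses 25 × 0.05 = 1.25
  Assignments 79.25 × 0.07 = 5.5475
Sum = 66.3575
66.3575 ≥ 65 → Credit

Credit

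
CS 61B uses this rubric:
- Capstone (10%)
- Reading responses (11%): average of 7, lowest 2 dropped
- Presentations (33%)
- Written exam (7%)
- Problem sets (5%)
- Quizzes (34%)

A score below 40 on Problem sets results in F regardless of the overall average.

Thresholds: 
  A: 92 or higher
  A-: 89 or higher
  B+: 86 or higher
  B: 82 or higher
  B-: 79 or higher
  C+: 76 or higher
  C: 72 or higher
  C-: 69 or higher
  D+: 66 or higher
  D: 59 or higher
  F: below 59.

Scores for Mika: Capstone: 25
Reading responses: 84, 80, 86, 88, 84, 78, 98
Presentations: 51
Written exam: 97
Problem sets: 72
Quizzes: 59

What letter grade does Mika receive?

Reading responses: drop 78, 80 → average of remaining 5 = 440/5 = 88
Problem sets score 72 ≥ 40: minimum met.
Weighted total:
  Capstone 25 × 0.1 = 2.5
  Reading responses 88 × 0.11 = 9.68
  Presentations 51 × 0.33 = 16.83
  Written exam 97 × 0.07 = 6.79
  Problem sets 72 × 0.05 = 3.6
  Quizzes 59 × 0.34 = 20.06
Sum = 59.46
59.46 is ≥ 59 and < 66 → D

D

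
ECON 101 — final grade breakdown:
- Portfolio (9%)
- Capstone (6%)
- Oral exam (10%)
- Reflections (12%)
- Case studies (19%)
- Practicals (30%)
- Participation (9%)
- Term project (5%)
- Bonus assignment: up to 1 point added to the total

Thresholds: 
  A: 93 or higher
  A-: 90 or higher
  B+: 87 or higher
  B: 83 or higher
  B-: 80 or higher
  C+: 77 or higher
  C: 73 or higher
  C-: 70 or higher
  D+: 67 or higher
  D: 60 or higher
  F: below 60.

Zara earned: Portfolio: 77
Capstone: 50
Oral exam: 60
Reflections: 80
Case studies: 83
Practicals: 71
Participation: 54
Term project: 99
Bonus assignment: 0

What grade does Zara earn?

Weighted total:
  Portfolio 77 × 0.09 = 6.93
  Capstone 50 × 0.06 = 3
  Oral exam 60 × 0.1 = 6
  Reflections 80 × 0.12 = 9.6
  Case studies 83 × 0.19 = 15.77
  Practicals 71 × 0.3 = 21.3
  Participation 54 × 0.09 = 4.86
  Term project 99 × 0.05 = 4.95
Sum = 72.41
Bonus assignment: 72.41 + 0 = 72.41
72.41 is ≥ 70 and < 73 → C-

C-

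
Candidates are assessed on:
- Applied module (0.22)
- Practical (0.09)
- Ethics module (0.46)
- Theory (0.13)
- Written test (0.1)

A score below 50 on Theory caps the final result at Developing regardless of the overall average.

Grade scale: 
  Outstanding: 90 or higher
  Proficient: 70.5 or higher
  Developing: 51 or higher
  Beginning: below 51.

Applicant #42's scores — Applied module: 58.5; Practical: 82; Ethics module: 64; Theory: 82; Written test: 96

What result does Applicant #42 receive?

Theory score 82 ≥ 50: minimum met.
Weighted total:
  Applied module 58.5 × 0.22 = 12.87
  Practical 82 × 0.09 = 7.38
  Ethics module 64 × 0.46 = 29.44
  Theory 82 × 0.13 = 10.66
  Written test 96 × 0.1 = 9.6
Sum = 69.95
69.95 is ≥ 51 and < 70.5 → Developing

Developing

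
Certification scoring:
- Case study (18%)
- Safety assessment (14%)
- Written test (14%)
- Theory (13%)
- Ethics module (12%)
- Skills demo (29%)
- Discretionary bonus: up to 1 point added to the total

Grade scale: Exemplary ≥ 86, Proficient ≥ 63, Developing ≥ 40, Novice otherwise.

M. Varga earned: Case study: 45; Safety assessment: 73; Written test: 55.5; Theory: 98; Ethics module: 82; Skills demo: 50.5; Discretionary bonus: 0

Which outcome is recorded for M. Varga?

Proficient

Weighted total:
  Case study 45 × 0.18 = 8.1
  Safety assessment 73 × 0.14 = 10.22
  Written test 55.5 × 0.14 = 7.77
  Theory 98 × 0.13 = 12.74
  Ethics module 82 × 0.12 = 9.84
  Skills demo 50.5 × 0.29 = 14.645
Sum = 63.315
Discretionary bonus: 63.315 + 0 = 63.315
63.315 is ≥ 63 and < 86 → Proficient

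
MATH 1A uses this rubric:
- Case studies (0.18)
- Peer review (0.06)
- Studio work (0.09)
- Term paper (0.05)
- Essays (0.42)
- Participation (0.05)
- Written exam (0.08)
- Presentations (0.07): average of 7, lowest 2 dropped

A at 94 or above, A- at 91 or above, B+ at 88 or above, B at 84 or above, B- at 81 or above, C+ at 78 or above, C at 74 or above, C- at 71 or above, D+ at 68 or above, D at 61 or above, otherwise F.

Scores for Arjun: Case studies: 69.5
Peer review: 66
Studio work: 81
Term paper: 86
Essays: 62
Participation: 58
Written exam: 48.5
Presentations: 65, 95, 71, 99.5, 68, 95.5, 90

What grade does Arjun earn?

D

Presentations: drop 65, 68 → average of remaining 5 = 451/5 = 90.2
Weighted total:
  Case studies 69.5 × 0.18 = 12.51
  Peer review 66 × 0.06 = 3.96
  Studio work 81 × 0.09 = 7.29
  Term paper 86 × 0.05 = 4.3
  Essays 62 × 0.42 = 26.04
  Participation 58 × 0.05 = 2.9
  Written exam 48.5 × 0.08 = 3.88
  Presentations 90.2 × 0.07 = 6.314
Sum = 67.194
67.194 is ≥ 61 and < 68 → D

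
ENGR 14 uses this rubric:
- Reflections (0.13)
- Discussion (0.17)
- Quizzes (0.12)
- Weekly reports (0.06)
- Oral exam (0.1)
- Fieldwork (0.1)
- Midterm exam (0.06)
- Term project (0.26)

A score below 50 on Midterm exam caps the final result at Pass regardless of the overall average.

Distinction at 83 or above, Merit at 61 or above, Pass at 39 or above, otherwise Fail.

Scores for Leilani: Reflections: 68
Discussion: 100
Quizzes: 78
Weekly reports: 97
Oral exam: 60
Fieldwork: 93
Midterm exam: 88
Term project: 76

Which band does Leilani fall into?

Midterm exam score 88 ≥ 50: minimum met.
Weighted total:
  Reflections 68 × 0.13 = 8.84
  Discussion 100 × 0.17 = 17
  Quizzes 78 × 0.12 = 9.36
  Weekly reports 97 × 0.06 = 5.82
  Oral exam 60 × 0.1 = 6
  Fieldwork 93 × 0.1 = 9.3
  Midterm exam 88 × 0.06 = 5.28
  Term project 76 × 0.26 = 19.76
Sum = 81.36
81.36 is ≥ 61 and < 83 → Merit

Merit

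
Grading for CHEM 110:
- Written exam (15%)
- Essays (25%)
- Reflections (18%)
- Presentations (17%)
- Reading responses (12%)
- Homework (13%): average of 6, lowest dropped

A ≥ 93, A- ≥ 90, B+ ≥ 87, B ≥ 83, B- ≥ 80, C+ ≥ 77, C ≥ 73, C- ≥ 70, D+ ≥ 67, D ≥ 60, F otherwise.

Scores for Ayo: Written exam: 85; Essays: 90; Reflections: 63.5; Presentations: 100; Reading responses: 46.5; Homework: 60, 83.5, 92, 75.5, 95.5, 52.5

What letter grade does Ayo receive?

C+

Homework: drop 52.5 → average of remaining 5 = 406.5/5 = 81.3
Weighted total:
  Written exam 85 × 0.15 = 12.75
  Essays 90 × 0.25 = 22.5
  Reflections 63.5 × 0.18 = 11.43
  Presentations 100 × 0.17 = 17
  Reading responses 46.5 × 0.12 = 5.58
  Homework 81.3 × 0.13 = 10.569
Sum = 79.829
79.829 is ≥ 77 and < 80 → C+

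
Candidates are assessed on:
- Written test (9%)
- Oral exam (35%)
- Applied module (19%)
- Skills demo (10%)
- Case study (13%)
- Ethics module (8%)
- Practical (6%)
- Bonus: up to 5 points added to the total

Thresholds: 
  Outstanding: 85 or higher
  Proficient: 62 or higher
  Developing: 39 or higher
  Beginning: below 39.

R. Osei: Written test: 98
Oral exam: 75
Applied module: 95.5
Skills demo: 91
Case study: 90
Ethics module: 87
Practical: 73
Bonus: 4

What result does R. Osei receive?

Weighted total:
  Written test 98 × 0.09 = 8.82
  Oral exam 75 × 0.35 = 26.25
  Applied module 95.5 × 0.19 = 18.145
  Skills demo 91 × 0.1 = 9.1
  Case study 90 × 0.13 = 11.7
  Ethics module 87 × 0.08 = 6.96
  Practical 73 × 0.06 = 4.38
Sum = 85.355
Bonus: 85.355 + 4 = 89.355
89.355 ≥ 85 → Outstanding

Outstanding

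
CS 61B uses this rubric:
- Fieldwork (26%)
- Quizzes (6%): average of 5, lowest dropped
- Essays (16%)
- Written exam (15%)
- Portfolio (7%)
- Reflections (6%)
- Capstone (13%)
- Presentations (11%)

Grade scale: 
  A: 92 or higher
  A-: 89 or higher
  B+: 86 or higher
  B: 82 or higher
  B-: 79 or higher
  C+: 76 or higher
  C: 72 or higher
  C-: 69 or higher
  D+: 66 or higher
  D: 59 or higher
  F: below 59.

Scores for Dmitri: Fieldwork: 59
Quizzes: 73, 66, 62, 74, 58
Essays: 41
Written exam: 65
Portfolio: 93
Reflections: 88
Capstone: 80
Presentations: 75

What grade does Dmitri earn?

D+

Quizzes: drop 58 → average of remaining 4 = 275/4 = 68.75
Weighted total:
  Fieldwork 59 × 0.26 = 15.34
  Quizzes 68.75 × 0.06 = 4.125
  Essays 41 × 0.16 = 6.56
  Written exam 65 × 0.15 = 9.75
  Portfolio 93 × 0.07 = 6.51
  Reflections 88 × 0.06 = 5.28
  Capstone 80 × 0.13 = 10.4
  Presentations 75 × 0.11 = 8.25
Sum = 66.215
66.215 is ≥ 66 and < 69 → D+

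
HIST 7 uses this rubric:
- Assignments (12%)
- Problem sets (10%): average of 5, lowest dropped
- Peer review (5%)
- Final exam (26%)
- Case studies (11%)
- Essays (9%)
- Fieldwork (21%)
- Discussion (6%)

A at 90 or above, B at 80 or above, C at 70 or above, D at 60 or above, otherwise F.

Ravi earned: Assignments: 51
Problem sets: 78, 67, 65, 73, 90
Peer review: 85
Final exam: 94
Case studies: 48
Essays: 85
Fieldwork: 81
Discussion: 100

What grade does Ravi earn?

C

Problem sets: drop 65 → average of remaining 4 = 308/4 = 77
Weighted total:
  Assignments 51 × 0.12 = 6.12
  Problem sets 77 × 0.1 = 7.7
  Peer review 85 × 0.05 = 4.25
  Final exam 94 × 0.26 = 24.44
  Case studies 48 × 0.11 = 5.28
  Essays 85 × 0.09 = 7.65
  Fieldwork 81 × 0.21 = 17.01
  Discussion 100 × 0.06 = 6
Sum = 78.45
78.45 is ≥ 70 and < 80 → C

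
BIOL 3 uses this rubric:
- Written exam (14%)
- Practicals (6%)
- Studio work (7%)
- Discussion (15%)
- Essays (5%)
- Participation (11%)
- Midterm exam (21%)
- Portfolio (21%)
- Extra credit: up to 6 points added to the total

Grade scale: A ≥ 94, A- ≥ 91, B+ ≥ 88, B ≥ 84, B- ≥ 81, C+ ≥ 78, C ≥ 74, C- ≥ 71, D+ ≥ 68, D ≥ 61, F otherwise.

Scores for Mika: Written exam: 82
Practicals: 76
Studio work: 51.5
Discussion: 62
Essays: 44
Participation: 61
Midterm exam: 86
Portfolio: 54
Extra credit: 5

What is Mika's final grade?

C-

Weighted total:
  Written exam 82 × 0.14 = 11.48
  Practicals 76 × 0.06 = 4.56
  Studio work 51.5 × 0.07 = 3.605
  Discussion 62 × 0.15 = 9.3
  Essays 44 × 0.05 = 2.2
  Participation 61 × 0.11 = 6.71
  Midterm exam 86 × 0.21 = 18.06
  Portfolio 54 × 0.21 = 11.34
Sum = 67.255
Extra credit: 67.255 + 5 = 72.255
72.255 is ≥ 71 and < 74 → C-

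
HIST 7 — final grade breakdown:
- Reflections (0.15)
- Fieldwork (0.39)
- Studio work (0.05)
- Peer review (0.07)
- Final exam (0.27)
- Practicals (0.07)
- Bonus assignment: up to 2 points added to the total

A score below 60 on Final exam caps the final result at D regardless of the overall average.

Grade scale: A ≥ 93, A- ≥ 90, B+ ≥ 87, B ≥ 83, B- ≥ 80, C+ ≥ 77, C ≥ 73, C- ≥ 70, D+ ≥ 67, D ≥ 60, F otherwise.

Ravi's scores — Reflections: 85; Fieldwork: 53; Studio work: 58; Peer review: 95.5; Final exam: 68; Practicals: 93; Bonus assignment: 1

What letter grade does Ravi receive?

Final exam score 68 ≥ 60: minimum met.
Weighted total:
  Reflections 85 × 0.15 = 12.75
  Fieldwork 53 × 0.39 = 20.67
  Studio work 58 × 0.05 = 2.9
  Peer review 95.5 × 0.07 = 6.685
  Final exam 68 × 0.27 = 18.36
  Practicals 93 × 0.07 = 6.51
Sum = 67.875
Bonus assignment: 67.875 + 1 = 68.875
68.875 is ≥ 67 and < 70 → D+

D+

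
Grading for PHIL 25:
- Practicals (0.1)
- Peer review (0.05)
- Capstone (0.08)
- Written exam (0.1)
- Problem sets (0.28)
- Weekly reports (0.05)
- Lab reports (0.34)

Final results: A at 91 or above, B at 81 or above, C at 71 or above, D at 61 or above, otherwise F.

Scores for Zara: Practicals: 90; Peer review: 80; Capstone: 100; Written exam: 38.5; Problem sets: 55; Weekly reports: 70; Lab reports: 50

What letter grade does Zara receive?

F

Weighted total:
  Practicals 90 × 0.1 = 9
  Peer review 80 × 0.05 = 4
  Capstone 100 × 0.08 = 8
  Written exam 38.5 × 0.1 = 3.85
  Problem sets 55 × 0.28 = 15.4
  Weekly reports 70 × 0.05 = 3.5
  Lab reports 50 × 0.34 = 17
Sum = 60.75
60.75 < 61 → F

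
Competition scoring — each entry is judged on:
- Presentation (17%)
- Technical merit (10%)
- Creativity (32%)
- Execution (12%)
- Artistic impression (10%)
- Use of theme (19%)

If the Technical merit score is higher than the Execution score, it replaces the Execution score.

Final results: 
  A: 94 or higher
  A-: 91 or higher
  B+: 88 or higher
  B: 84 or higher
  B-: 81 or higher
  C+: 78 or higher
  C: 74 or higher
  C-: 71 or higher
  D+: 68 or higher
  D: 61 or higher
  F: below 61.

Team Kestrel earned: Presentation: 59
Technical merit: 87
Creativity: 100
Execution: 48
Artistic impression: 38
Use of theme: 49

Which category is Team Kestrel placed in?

Technical merit (87) > Execution (48), so Execution counts as 87.
Weighted total:
  Presentation 59 × 0.17 = 10.03
  Technical merit 87 × 0.1 = 8.7
  Creativity 100 × 0.32 = 32
  Execution 87 × 0.12 = 10.44
  Artistic impression 38 × 0.1 = 3.8
  Use of theme 49 × 0.19 = 9.31
Sum = 74.28
74.28 is ≥ 74 and < 78 → C

C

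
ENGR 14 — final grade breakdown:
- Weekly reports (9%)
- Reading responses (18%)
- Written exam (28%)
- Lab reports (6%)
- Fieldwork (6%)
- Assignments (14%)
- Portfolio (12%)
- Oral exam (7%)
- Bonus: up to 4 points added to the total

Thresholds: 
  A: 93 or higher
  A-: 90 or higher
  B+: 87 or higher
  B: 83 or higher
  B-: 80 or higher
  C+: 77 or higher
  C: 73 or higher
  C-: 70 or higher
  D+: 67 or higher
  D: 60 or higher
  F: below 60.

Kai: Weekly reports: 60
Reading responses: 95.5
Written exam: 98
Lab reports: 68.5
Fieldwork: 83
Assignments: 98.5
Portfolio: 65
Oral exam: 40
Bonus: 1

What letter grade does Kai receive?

Weighted total:
  Weekly reports 60 × 0.09 = 5.4
  Reading responses 95.5 × 0.18 = 17.19
  Written exam 98 × 0.28 = 27.44
  Lab reports 68.5 × 0.06 = 4.11
  Fieldwork 83 × 0.06 = 4.98
  Assignments 98.5 × 0.14 = 13.79
  Portfolio 65 × 0.12 = 7.8
  Oral exam 40 × 0.07 = 2.8
Sum = 83.51
Bonus: 83.51 + 1 = 84.51
84.51 is ≥ 83 and < 87 → B

B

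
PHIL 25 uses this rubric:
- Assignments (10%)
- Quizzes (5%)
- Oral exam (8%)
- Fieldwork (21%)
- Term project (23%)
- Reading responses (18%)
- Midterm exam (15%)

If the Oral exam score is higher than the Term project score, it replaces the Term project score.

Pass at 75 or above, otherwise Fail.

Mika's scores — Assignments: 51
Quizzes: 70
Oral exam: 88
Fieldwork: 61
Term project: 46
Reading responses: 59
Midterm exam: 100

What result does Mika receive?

Fail

Oral exam (88) > Term project (46), so Term project counts as 88.
Weighted total:
  Assignments 51 × 0.1 = 5.1
  Quizzes 70 × 0.05 = 3.5
  Oral exam 88 × 0.08 = 7.04
  Fieldwork 61 × 0.21 = 12.81
  Term project 88 × 0.23 = 20.24
  Reading responses 59 × 0.18 = 10.62
  Midterm exam 100 × 0.15 = 15
Sum = 74.31
74.31 < 75 → Fail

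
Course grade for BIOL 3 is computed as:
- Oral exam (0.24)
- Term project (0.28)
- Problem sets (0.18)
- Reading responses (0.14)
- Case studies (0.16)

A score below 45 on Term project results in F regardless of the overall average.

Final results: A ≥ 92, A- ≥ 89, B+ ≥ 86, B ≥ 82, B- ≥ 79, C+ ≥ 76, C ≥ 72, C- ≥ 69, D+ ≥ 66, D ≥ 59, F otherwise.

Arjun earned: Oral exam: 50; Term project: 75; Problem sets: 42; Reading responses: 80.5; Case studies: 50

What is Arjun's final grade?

D

Term project score 75 ≥ 45: minimum met.
Weighted total:
  Oral exam 50 × 0.24 = 12
  Term project 75 × 0.28 = 21
  Problem sets 42 × 0.18 = 7.56
  Reading responses 80.5 × 0.14 = 11.27
  Case studies 50 × 0.16 = 8
Sum = 59.83
59.83 is ≥ 59 and < 66 → D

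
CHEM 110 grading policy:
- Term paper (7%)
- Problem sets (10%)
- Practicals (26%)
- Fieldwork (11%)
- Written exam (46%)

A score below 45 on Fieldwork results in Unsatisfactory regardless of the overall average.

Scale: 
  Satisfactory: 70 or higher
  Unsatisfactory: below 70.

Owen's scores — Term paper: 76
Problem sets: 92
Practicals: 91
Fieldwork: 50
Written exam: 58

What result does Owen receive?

Fieldwork score 50 ≥ 45: minimum met.
Weighted total:
  Term paper 76 × 0.07 = 5.32
  Problem sets 92 × 0.1 = 9.2
  Practicals 91 × 0.26 = 23.66
  Fieldwork 50 × 0.11 = 5.5
  Written exam 58 × 0.46 = 26.68
Sum = 70.36
70.36 ≥ 70 → Satisfactory

Satisfactory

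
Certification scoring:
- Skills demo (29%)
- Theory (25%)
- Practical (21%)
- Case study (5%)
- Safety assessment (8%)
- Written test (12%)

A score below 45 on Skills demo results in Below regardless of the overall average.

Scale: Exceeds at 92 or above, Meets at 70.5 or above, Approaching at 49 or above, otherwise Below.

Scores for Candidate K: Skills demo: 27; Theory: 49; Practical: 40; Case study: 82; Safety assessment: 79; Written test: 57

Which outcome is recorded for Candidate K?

Below

Skills demo score 27 < 45: minimum not met.
Weighted total:
  Skills demo 27 × 0.29 = 7.83
  Theory 49 × 0.25 = 12.25
  Practical 40 × 0.21 = 8.4
  Case study 82 × 0.05 = 4.1
  Safety assessment 79 × 0.08 = 6.32
  Written test 57 × 0.12 = 6.84
Sum = 45.74
Because the Skills demo minimum was not met, the result is Below.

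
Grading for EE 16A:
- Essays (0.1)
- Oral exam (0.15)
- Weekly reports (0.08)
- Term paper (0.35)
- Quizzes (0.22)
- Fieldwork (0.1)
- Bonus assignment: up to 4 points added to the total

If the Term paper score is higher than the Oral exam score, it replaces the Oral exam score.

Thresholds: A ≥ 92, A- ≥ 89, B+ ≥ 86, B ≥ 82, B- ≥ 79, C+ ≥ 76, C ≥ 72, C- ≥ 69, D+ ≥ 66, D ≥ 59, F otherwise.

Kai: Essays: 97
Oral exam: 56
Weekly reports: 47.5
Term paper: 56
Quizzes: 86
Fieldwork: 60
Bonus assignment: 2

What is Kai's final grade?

D+

Term paper (56) ≤ Oral exam (56), so Oral exam stays at 56.
Weighted total:
  Essays 97 × 0.1 = 9.7
  Oral exam 56 × 0.15 = 8.4
  Weekly reports 47.5 × 0.08 = 3.8
  Term paper 56 × 0.35 = 19.6
  Quizzes 86 × 0.22 = 18.92
  Fieldwork 60 × 0.1 = 6
Sum = 66.42
Bonus assignment: 66.42 + 2 = 68.42
68.42 is ≥ 66 and < 69 → D+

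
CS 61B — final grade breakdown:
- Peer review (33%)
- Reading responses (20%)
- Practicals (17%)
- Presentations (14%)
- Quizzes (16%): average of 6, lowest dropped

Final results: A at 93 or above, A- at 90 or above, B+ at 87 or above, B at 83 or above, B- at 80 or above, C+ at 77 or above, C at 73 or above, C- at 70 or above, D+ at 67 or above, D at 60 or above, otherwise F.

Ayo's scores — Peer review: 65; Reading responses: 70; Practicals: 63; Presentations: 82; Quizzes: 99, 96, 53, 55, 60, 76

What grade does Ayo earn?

Quizzes: drop 53 → average of remaining 5 = 386/5 = 77.2
Weighted total:
  Peer review 65 × 0.33 = 21.45
  Reading responses 70 × 0.2 = 14
  Practicals 63 × 0.17 = 10.71
  Presentations 82 × 0.14 = 11.48
  Quizzes 77.2 × 0.16 = 12.352
Sum = 69.992
69.992 is ≥ 67 and < 70 → D+

D+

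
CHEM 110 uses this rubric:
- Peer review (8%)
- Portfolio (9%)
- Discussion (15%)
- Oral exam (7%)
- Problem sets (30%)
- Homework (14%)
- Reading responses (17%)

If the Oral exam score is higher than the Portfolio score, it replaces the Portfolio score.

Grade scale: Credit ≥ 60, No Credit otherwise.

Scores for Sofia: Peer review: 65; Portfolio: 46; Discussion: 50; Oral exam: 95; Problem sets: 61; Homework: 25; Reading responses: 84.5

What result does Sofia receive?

Oral exam (95) > Portfolio (46), so Portfolio counts as 95.
Weighted total:
  Peer review 65 × 0.08 = 5.2
  Portfolio 95 × 0.09 = 8.55
  Discussion 50 × 0.15 = 7.5
  Oral exam 95 × 0.07 = 6.65
  Problem sets 61 × 0.3 = 18.3
  Homework 25 × 0.14 = 3.5
  Reading responses 84.5 × 0.17 = 14.365
Sum = 64.065
64.065 ≥ 60 → Credit

Credit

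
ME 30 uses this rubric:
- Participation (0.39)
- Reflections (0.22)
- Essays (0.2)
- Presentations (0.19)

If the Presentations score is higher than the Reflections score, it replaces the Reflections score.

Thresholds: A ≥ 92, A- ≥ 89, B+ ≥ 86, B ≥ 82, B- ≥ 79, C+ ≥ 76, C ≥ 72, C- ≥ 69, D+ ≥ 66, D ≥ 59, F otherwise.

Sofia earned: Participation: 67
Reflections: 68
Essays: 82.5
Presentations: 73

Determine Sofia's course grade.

Presentations (73) > Reflections (68), so Reflections counts as 73.
Weighted total:
  Participation 67 × 0.39 = 26.13
  Reflections 73 × 0.22 = 16.06
  Essays 82.5 × 0.2 = 16.5
  Presentations 73 × 0.19 = 13.87
Sum = 72.56
72.56 is ≥ 72 and < 76 → C

C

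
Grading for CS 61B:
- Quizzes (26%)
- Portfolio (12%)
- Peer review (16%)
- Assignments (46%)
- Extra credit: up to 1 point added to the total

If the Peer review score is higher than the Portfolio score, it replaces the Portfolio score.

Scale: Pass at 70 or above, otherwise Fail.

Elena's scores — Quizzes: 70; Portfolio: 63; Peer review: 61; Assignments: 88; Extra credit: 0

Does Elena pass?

Peer review (61) ≤ Portfolio (63), so Portfolio stays at 63.
Weighted total:
  Quizzes 70 × 0.26 = 18.2
  Portfolio 63 × 0.12 = 7.56
  Peer review 61 × 0.16 = 9.76
  Assignments 88 × 0.46 = 40.48
Sum = 76
Extra credit: 76 + 0 = 76
76 ≥ 70 → Pass

Pass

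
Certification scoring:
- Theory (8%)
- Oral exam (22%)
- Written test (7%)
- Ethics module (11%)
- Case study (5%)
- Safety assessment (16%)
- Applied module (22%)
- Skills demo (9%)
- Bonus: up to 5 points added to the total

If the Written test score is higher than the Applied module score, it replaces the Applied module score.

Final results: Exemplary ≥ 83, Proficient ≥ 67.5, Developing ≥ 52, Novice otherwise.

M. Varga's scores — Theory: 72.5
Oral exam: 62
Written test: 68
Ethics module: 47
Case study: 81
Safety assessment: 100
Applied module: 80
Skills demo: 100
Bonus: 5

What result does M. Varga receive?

Proficient

Written test (68) ≤ Applied module (80), so Applied module stays at 80.
Weighted total:
  Theory 72.5 × 0.08 = 5.8
  Oral exam 62 × 0.22 = 13.64
  Written test 68 × 0.07 = 4.76
  Ethics module 47 × 0.11 = 5.17
  Case study 81 × 0.05 = 4.05
  Safety assessment 100 × 0.16 = 16
  Applied module 80 × 0.22 = 17.6
  Skills demo 100 × 0.09 = 9
Sum = 76.02
Bonus: 76.02 + 5 = 81.02
81.02 is ≥ 67.5 and < 83 → Proficient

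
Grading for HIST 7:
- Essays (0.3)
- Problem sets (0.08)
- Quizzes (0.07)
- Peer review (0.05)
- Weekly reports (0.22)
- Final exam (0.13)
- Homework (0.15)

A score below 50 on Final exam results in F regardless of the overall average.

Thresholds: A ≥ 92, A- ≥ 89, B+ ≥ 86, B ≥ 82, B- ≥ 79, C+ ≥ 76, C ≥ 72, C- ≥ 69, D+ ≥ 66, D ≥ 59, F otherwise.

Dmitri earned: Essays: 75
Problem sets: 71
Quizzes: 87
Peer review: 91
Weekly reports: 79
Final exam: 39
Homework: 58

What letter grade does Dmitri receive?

Final exam score 39 < 50: minimum not met.
Weighted total:
  Essays 75 × 0.3 = 22.5
  Problem sets 71 × 0.08 = 5.68
  Quizzes 87 × 0.07 = 6.09
  Peer review 91 × 0.05 = 4.55
  Weekly reports 79 × 0.22 = 17.38
  Final exam 39 × 0.13 = 5.07
  Homework 58 × 0.15 = 8.7
Sum = 69.97
Because the Final exam minimum was not met, the result is F.

F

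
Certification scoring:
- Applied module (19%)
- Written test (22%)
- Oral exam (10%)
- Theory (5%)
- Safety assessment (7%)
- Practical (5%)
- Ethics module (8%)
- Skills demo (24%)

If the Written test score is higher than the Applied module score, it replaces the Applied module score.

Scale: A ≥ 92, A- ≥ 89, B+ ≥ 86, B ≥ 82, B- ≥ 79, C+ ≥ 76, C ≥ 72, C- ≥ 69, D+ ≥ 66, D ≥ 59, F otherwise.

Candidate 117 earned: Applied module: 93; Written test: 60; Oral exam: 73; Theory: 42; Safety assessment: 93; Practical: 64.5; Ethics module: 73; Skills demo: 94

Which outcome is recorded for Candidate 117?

C+

Written test (60) ≤ Applied module (93), so Applied module stays at 93.
Weighted total:
  Applied module 93 × 0.19 = 17.67
  Written test 60 × 0.22 = 13.2
  Oral exam 73 × 0.1 = 7.3
  Theory 42 × 0.05 = 2.1
  Safety assessment 93 × 0.07 = 6.51
  Practical 64.5 × 0.05 = 3.225
  Ethics module 73 × 0.08 = 5.84
  Skills demo 94 × 0.24 = 22.56
Sum = 78.405
78.405 is ≥ 76 and < 79 → C+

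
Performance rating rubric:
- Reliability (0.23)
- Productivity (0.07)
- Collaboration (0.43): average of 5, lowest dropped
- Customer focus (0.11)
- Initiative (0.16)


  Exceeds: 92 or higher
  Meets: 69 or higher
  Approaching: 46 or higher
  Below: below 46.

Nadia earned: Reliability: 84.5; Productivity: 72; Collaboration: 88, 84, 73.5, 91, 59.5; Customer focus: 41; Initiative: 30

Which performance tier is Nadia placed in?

Meets

Collaboration: drop 59.5 → average of remaining 4 = 336.5/4 = 84.125
Weighted total:
  Reliability 84.5 × 0.23 = 19.435
  Productivity 72 × 0.07 = 5.04
  Collaboration 84.125 × 0.43 = 36.17375
  Customer focus 41 × 0.11 = 4.51
  Initiative 30 × 0.16 = 4.8
Sum = 69.95875
69.95875 is ≥ 69 and < 92 → Meets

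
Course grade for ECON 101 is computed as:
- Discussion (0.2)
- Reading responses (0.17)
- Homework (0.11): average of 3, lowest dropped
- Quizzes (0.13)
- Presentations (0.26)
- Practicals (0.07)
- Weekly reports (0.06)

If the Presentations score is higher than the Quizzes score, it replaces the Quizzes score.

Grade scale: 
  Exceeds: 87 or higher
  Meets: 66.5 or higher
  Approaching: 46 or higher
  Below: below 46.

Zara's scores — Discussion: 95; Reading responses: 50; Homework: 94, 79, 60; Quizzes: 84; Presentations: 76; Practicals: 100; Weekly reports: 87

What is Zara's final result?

Meets

Homework: drop 60 → average of remaining 2 = 173/2 = 86.5
Presentations (76) ≤ Quizzes (84), so Quizzes stays at 84.
Weighted total:
  Discussion 95 × 0.2 = 19
  Reading responses 50 × 0.17 = 8.5
  Homework 86.5 × 0.11 = 9.515
  Quizzes 84 × 0.13 = 10.92
  Presentations 76 × 0.26 = 19.76
  Practicals 100 × 0.07 = 7
  Weekly reports 87 × 0.06 = 5.22
Sum = 79.915
79.915 is ≥ 66.5 and < 87 → Meets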